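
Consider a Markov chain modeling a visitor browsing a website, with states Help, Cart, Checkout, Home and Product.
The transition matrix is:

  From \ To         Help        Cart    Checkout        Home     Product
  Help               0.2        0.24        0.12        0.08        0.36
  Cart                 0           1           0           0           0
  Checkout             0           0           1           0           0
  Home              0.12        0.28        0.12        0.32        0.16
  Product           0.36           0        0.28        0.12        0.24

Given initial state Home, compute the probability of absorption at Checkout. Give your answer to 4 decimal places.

0.4207

Let h(s) be the probability of absorption at Checkout starting from transient state s. Then h(Checkout) = 1 and h(Cart) = 0. By first-step analysis:
h(Help) = 0.2·h(Help) + 0.24·0 + 0.12·1 + 0.08·h(Home) + 0.36·h(Product)
h(Home) = 0.12·h(Help) + 0.28·0 + 0.12·1 + 0.32·h(Home) + 0.16·h(Product)
h(Product) = 0.36·h(Help) + 0.28·1 + 0.12·h(Home) + 0.24·h(Product)
Solving: h(Help) = 0.4928, h(Home) = 0.4207, h(Product) = 0.6683.
Starting from Home, the probability is 0.4207.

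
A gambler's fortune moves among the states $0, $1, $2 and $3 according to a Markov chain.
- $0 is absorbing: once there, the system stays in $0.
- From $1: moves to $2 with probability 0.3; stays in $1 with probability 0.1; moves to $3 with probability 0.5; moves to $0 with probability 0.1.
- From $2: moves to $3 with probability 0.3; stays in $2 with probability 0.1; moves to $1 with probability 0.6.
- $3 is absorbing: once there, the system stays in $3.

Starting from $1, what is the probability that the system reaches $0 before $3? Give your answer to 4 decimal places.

Let h(s) be the probability of absorption at $0 starting from transient state s. Then h($0) = 1 and h($3) = 0. By first-step analysis:
h($1) = 0.1·1 + 0.1·h($1) + 0.3·h($2) + 0.5·0
h($2) = 0.6·h($1) + 0.1·h($2) + 0.3·0
Solving: h($1) = 0.1429, h($2) = 0.0952.
Starting from $1, the probability is 0.1429.

0.1429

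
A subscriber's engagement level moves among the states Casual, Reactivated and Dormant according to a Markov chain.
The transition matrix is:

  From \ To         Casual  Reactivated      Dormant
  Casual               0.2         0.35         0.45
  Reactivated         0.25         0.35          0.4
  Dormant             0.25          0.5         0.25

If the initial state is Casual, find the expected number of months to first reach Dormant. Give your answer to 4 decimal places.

2.3121

Let t(s) be the expected number of months to first reach Dormant from state s, with t(Dormant) = 0. Conditioning on the first month:
t(Casual) = 1 + 0.2·t(Casual) + 0.35·t(Reactivated)
t(Reactivated) = 1 + 0.25·t(Casual) + 0.35·t(Reactivated)
Solving: t(Casual) = 2.3121, t(Reactivated) = 2.4277.
Expected months from Casual to Dormant: 2.3121.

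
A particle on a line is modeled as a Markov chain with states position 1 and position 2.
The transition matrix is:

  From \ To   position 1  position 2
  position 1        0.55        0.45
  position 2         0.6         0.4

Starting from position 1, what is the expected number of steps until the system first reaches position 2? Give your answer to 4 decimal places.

2.2222

Let t(s) be the expected number of steps to first reach position 2 from state s, with t(position 2) = 0. Conditioning on the first step:
t(position 1) = 1 + 0.55·t(position 1)
Solving: t(position 1) = 2.2222.
Expected steps from position 1 to position 2: 2.2222.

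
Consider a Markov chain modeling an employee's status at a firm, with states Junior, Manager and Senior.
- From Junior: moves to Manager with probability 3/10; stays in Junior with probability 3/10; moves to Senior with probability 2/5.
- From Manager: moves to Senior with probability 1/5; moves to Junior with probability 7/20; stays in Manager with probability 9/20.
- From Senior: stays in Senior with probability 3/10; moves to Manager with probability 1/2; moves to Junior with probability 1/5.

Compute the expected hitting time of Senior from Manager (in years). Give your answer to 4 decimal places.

3.7500

Let t(s) be the expected number of years to first reach Senior from state s, with t(Senior) = 0. Conditioning on the first year:
t(Junior) = 1 + 0.3·t(Junior) + 0.3·t(Manager)
t(Manager) = 1 + 0.35·t(Junior) + 0.45·t(Manager)
Solving: t(Junior) = 3.0357, t(Manager) = 3.7500.
Expected years from Manager to Senior: 3.7500.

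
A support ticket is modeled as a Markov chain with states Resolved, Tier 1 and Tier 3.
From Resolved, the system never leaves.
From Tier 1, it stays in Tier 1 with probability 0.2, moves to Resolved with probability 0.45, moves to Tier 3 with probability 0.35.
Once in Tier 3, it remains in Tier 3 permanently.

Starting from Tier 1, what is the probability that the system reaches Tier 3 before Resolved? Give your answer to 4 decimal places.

Let h(s) be the probability of absorption at Tier 3 starting from transient state s. Then h(Tier 3) = 1 and h(Resolved) = 0. By first-step analysis:
h(Tier 1) = 0.45·0 + 0.2·h(Tier 1) + 0.35·1
Solving: h(Tier 1) = 0.4375.
Starting from Tier 1, the probability is 0.4375.

0.4375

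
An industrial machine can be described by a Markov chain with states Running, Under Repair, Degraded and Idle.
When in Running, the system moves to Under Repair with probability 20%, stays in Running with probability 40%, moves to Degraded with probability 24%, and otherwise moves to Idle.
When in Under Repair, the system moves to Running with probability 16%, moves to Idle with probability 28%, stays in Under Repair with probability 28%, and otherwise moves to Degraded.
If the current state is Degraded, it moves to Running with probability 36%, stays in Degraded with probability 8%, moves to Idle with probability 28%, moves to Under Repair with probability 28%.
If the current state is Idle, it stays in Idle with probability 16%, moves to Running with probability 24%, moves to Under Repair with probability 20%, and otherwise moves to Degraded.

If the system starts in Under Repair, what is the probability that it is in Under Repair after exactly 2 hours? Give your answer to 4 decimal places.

Propagate the distribution vector 2 hours from Under Repair.
After 0 hours: (0.0000, 1.0000, 0.0000, 0.0000)
After 1 hour: (0.1600, 0.2800, 0.2800, 0.2800)
After 2 hours: (0.2768, 0.2448, 0.2512, 0.2272)
P(in Under Repair after 2 hours) = 0.2448

0.2448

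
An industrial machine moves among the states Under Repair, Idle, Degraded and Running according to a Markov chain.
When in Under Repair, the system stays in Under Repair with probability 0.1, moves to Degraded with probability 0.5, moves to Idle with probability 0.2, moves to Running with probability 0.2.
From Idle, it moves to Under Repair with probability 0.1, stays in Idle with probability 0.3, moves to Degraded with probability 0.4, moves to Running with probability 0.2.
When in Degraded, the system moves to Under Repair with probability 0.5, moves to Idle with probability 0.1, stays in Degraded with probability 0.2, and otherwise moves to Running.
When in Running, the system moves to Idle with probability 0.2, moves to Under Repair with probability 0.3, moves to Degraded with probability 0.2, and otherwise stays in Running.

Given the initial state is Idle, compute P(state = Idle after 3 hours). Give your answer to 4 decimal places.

Propagate the distribution vector 3 hours from Idle.
After 0 hours: (0.0000, 1.0000, 0.0000, 0.0000)
After 1 hour: (0.1000, 0.3000, 0.4000, 0.2000)
After 2 hours: (0.3000, 0.1900, 0.2900, 0.2200)
After 3 hours: (0.2600, 0.1900, 0.3280, 0.2220)
P(in Idle after 3 hours) = 0.1900

0.1900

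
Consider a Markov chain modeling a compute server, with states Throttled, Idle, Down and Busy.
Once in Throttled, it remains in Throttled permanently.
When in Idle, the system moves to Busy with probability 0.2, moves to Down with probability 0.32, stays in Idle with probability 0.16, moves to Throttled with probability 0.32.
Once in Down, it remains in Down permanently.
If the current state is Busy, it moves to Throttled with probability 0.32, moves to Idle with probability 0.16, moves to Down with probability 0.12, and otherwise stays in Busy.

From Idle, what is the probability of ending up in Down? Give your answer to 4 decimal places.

Let h(s) be the probability of absorption at Down starting from transient state s. Then h(Down) = 1 and h(Throttled) = 0. By first-step analysis:
h(Idle) = 0.32·0 + 0.16·h(Idle) + 0.32·1 + 0.2·h(Busy)
h(Busy) = 0.32·0 + 0.16·h(Idle) + 0.12·1 + 0.4·h(Busy)
Solving: h(Idle) = 0.4576, h(Busy) = 0.3220.
Starting from Idle, the probability is 0.4576.

0.4576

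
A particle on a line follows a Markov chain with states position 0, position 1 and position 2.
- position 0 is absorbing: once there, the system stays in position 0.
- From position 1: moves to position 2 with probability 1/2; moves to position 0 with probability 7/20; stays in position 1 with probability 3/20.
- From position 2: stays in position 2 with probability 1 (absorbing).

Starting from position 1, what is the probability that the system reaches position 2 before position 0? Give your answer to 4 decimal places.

0.5882

Let h(s) be the probability of absorption at position 2 starting from transient state s. Then h(position 2) = 1 and h(position 0) = 0. By first-step analysis:
h(position 1) = 0.35·0 + 0.15·h(position 1) + 0.5·1
Solving: h(position 1) = 0.5882.
Starting from position 1, the probability is 0.5882.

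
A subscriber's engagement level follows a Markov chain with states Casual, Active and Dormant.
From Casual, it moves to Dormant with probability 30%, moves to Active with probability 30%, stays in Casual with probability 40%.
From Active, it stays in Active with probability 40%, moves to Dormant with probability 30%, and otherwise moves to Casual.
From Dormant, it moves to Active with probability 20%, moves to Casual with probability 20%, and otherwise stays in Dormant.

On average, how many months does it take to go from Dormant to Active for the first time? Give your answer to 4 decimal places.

4.4444

Let t(s) be the expected number of months to first reach Active from state s, with t(Active) = 0. Conditioning on the first month:
t(Casual) = 1 + 0.4·t(Casual) + 0.3·t(Dormant)
t(Dormant) = 1 + 0.2·t(Casual) + 0.6·t(Dormant)
Solving: t(Casual) = 3.8889, t(Dormant) = 4.4444.
Expected months from Dormant to Active: 4.4444.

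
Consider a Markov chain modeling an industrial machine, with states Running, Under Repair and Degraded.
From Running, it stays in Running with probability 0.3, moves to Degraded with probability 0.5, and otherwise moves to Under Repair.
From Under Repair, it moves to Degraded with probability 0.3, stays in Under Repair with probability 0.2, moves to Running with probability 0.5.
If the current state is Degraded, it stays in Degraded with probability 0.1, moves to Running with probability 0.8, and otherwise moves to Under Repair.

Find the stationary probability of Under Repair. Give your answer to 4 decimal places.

Let the stationary distribution be π with π = πP and π_1 + π_2 + π_3 = 1.
π_1 = 0.3·π_1 + 0.5·π_2 + 0.8·π_3
π_2 = 0.2·π_1 + 0.2·π_2 + 0.1·π_3
Solving with the normalization constraint gives π = (0.5000, 0.1667, 0.3333).
So the stationary probability of Under Repair is 0.1667.

0.1667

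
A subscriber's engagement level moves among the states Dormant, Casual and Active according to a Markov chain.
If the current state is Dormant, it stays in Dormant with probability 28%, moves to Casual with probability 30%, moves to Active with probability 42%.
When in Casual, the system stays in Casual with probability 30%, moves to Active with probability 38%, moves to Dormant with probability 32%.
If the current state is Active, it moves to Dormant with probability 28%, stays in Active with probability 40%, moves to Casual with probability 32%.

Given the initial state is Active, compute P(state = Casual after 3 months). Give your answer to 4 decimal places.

Propagate the distribution vector 3 months from Active.
After 0 months: (0.0000, 0.0000, 1.0000)
After 1 month: (0.2800, 0.3200, 0.4000)
After 2 months: (0.2928, 0.3080, 0.3992)
After 3 months: (0.2923, 0.3080, 0.3997)
P(in Casual after 3 months) = 0.3080

0.3080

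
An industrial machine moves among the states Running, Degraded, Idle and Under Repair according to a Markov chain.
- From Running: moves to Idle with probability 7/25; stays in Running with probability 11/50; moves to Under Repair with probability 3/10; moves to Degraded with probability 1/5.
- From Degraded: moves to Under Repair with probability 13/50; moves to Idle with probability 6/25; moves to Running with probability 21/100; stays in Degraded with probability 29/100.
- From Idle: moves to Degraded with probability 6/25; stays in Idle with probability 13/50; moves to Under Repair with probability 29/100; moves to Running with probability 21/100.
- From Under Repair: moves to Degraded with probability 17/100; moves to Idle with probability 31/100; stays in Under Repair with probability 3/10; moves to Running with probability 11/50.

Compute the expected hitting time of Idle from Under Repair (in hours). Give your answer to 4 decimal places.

3.4552

Let t(s) be the expected number of hours to first reach Idle from state s, with t(Idle) = 0. Conditioning on the first hour:
t(Running) = 1 + 0.22·t(Running) + 0.2·t(Degraded) + 0.3·t(Under Repair)
t(Degraded) = 1 + 0.21·t(Running) + 0.29·t(Degraded) + 0.26·t(Under Repair)
t(Under Repair) = 1 + 0.22·t(Running) + 0.17·t(Degraded) + 0.3·t(Under Repair)
Solving: t(Running) = 3.5671, t(Degraded) = 3.7288, t(Under Repair) = 3.4552.
Expected hours from Under Repair to Idle: 3.4552.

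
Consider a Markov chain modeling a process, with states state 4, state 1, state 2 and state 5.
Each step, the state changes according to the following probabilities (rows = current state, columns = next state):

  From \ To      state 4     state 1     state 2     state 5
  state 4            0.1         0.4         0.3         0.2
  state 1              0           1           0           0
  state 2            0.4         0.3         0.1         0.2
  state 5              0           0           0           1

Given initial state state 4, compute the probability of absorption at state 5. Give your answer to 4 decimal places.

0.3478

Let h(s) be the probability of absorption at state 5 starting from transient state s. Then h(state 5) = 1 and h(state 1) = 0. By first-step analysis:
h(state 4) = 0.1·h(state 4) + 0.4·0 + 0.3·h(state 2) + 0.2·1
h(state 2) = 0.4·h(state 4) + 0.3·0 + 0.1·h(state 2) + 0.2·1
Solving: h(state 4) = 0.3478, h(state 2) = 0.3768.
Starting from state 4, the probability is 0.3478.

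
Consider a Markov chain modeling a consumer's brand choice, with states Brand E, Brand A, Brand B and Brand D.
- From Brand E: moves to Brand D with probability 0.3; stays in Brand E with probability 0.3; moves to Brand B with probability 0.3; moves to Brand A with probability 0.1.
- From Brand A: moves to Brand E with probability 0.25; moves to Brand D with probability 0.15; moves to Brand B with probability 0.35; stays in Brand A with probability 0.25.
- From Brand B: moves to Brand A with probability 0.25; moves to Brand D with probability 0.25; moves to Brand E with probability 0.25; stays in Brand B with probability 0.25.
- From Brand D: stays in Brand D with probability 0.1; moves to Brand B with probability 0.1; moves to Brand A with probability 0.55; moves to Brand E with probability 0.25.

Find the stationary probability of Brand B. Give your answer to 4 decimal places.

Let the stationary distribution be π with π = πP and π_1 + π_2 + π_3 + π_4 = 1.
π_1 = 0.3·π_1 + 0.25·π_2 + 0.25·π_3 + 0.25·π_4
π_2 = 0.1·π_1 + 0.25·π_2 + 0.25·π_3 + 0.55·π_4
π_3 = 0.3·π_1 + 0.35·π_2 + 0.25·π_3 + 0.1·π_4
Solving with the normalization constraint gives π = (0.2632, 0.2721, 0.2596, 0.2052).
So the stationary probability of Brand B is 0.2596.

0.2596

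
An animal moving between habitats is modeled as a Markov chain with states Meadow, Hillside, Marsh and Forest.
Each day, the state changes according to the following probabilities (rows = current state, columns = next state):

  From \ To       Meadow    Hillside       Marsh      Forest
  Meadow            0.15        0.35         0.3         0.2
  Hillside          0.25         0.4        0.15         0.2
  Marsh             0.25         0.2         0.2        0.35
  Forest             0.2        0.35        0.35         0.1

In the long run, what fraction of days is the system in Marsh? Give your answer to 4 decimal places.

Let the stationary distribution be π with π = πP and π_1 + π_2 + π_3 + π_4 = 1.
π_1 = 0.15·π_1 + 0.25·π_2 + 0.25·π_3 + 0.2·π_4
π_2 = 0.35·π_1 + 0.4·π_2 + 0.2·π_3 + 0.35·π_4
π_3 = 0.3·π_1 + 0.15·π_2 + 0.2·π_3 + 0.35·π_4
Solving with the normalization constraint gives π = (0.2175, 0.3309, 0.2373, 0.2142).
So the stationary probability of Marsh is 0.2373.

0.2373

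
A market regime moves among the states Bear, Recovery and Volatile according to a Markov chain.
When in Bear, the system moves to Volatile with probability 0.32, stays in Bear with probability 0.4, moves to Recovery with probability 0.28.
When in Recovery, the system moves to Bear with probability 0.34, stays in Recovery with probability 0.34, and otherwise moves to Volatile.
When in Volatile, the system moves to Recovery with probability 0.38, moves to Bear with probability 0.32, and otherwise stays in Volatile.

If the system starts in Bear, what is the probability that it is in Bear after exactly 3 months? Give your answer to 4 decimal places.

0.3552

Propagate the distribution vector 3 months from Bear.
After 0 months: (1.0000, 0.0000, 0.0000)
After 1 month: (0.4000, 0.2800, 0.3200)
After 2 months: (0.3576, 0.3288, 0.3136)
After 3 months: (0.3552, 0.3311, 0.3137)
P(in Bear after 3 months) = 0.3552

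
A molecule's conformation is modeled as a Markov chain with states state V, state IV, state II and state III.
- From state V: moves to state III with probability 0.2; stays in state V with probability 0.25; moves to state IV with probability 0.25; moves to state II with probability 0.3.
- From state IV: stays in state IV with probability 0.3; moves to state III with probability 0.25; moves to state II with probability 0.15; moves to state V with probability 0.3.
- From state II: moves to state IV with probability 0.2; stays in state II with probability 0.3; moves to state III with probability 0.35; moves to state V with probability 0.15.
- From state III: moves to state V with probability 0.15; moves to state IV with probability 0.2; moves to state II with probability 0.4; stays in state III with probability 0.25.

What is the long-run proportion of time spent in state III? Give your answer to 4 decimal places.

0.2689

Let the stationary distribution be π with π = πP and π_1 + π_2 + π_3 + π_4 = 1.
π_1 = 0.25·π_1 + 0.3·π_2 + 0.15·π_3 + 0.15·π_4
π_2 = 0.25·π_1 + 0.3·π_2 + 0.2·π_3 + 0.2·π_4
π_3 = 0.3·π_1 + 0.15·π_2 + 0.3·π_3 + 0.4·π_4
Solving with the normalization constraint gives π = (0.2056, 0.2336, 0.2918, 0.2689).
So the stationary probability of state III is 0.2689.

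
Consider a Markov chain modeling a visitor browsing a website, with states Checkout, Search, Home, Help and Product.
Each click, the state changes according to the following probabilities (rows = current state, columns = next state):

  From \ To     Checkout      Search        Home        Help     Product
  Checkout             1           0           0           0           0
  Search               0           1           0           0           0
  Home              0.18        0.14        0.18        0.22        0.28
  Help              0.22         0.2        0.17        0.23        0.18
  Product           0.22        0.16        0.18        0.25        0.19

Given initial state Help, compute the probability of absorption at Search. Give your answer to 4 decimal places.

0.4602

Let h(s) be the probability of absorption at Search starting from transient state s. Then h(Search) = 1 and h(Checkout) = 0. By first-step analysis:
h(Home) = 0.18·0 + 0.14·1 + 0.18·h(Home) + 0.22·h(Help) + 0.28·h(Product)
h(Help) = 0.22·0 + 0.2·1 + 0.17·h(Home) + 0.23·h(Help) + 0.18·h(Product)
h(Product) = 0.22·0 + 0.16·1 + 0.18·h(Home) + 0.25·h(Help) + 0.19·h(Product)
Solving: h(Home) = 0.4438, h(Help) = 0.4602, h(Product) = 0.4382.
Starting from Help, the probability is 0.4602.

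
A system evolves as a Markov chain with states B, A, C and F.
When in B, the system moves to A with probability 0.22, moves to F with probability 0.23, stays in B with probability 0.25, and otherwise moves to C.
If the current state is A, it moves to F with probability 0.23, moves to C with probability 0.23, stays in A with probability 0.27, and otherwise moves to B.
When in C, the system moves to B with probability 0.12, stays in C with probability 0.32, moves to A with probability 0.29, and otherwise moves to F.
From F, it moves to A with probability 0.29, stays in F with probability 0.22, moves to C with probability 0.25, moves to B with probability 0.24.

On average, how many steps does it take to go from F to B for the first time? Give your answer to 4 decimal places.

4.6082

Let t(s) be the expected number of steps to first reach B from state s, with t(B) = 0. Conditioning on the first step:
t(A) = 1 + 0.27·t(A) + 0.23·t(C) + 0.23·t(F)
t(C) = 1 + 0.29·t(A) + 0.32·t(C) + 0.27·t(F)
t(F) = 1 + 0.29·t(A) + 0.25·t(C) + 0.22·t(F)
Solving: t(A) = 4.4610, t(C) = 5.2028, t(F) = 4.6082.
Expected steps from F to B: 4.6082.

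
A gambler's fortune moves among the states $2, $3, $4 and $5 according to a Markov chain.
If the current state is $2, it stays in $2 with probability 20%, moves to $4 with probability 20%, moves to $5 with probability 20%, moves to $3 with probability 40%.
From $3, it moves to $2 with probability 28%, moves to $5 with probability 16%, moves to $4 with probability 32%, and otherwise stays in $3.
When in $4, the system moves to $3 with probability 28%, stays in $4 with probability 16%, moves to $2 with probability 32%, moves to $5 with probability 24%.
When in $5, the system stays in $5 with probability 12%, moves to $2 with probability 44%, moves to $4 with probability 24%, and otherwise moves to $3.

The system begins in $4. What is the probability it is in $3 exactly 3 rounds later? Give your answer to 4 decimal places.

Propagate the distribution vector 3 rounds from $4.
After 0 rounds: (0.0000, 0.0000, 1.0000, 0.0000)
After 1 round: (0.3200, 0.2800, 0.1600, 0.2400)
After 2 rounds: (0.2992, 0.2880, 0.2368, 0.1760)
After 3 rounds: (0.2937, 0.2903, 0.2321, 0.1839)
P(in $3 after 3 rounds) = 0.2903

0.2903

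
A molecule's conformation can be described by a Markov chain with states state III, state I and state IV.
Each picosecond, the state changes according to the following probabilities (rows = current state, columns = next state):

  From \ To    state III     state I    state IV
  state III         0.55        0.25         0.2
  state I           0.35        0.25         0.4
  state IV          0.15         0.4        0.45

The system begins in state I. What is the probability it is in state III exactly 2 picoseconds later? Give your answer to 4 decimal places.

0.3400

Sum over the intermediate state after 1 picosecond:
P = P(state I→state III)·P(state III→state III) + P(state I→state I)·P(state I→state III) + P(state I→state IV)·P(state IV→state III)
  = 0.35×0.55 + 0.25×0.35 + 0.4×0.15
  = 0.1925 + 0.0875 + 0.0600 = 0.3400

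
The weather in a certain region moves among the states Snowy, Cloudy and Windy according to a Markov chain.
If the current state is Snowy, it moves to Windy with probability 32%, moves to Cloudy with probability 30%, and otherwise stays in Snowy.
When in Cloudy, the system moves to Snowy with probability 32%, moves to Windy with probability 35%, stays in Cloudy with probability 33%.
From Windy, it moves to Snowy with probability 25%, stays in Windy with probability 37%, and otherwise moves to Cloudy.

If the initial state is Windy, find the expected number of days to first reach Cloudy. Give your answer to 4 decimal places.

Let t(s) be the expected number of days to first reach Cloudy from state s, with t(Cloudy) = 0. Conditioning on the first day:
t(Snowy) = 1 + 0.38·t(Snowy) + 0.32·t(Windy)
t(Windy) = 1 + 0.25·t(Snowy) + 0.37·t(Windy)
Solving: t(Snowy) = 3.0586, t(Windy) = 2.8010.
Expected days from Windy to Cloudy: 2.8010.

2.8010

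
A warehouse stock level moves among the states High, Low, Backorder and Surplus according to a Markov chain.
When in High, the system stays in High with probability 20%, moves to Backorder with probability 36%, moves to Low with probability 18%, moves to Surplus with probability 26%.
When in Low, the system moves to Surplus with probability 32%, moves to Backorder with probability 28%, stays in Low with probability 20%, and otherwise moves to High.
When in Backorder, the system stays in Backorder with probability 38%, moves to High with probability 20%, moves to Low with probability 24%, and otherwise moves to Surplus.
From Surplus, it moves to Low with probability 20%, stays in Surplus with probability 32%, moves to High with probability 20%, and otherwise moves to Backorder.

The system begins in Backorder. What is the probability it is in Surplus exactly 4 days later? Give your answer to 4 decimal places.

Propagate the distribution vector 4 days from Backorder.
After 0 days: (0.0000, 0.0000, 1.0000, 0.0000)
After 1 day: (0.2000, 0.2400, 0.3800, 0.1800)
After 2 days: (0.2000, 0.2112, 0.3340, 0.2548)
After 3 days: (0.2000, 0.2094, 0.3294, 0.2612)
After 4 days: (0.2000, 0.2092, 0.3289, 0.2619)
P(in Surplus after 4 days) = 0.2619

0.2619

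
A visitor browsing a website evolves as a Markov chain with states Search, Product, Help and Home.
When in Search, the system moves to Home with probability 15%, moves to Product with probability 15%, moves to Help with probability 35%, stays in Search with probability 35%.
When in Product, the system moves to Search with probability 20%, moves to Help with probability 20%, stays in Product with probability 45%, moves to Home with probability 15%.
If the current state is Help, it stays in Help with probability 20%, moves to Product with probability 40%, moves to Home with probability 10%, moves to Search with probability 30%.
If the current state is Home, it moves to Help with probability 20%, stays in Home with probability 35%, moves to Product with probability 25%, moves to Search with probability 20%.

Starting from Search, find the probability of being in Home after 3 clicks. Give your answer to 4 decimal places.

0.1699

Propagate the distribution vector 3 clicks from Search.
After 0 clicks: (1.0000, 0.0000, 0.0000, 0.0000)
After 1 click: (0.3500, 0.1500, 0.3500, 0.1500)
After 2 clicks: (0.2875, 0.2975, 0.2525, 0.1625)
After 3 clicks: (0.2684, 0.3186, 0.2431, 0.1699)
P(in Home after 3 clicks) = 0.1699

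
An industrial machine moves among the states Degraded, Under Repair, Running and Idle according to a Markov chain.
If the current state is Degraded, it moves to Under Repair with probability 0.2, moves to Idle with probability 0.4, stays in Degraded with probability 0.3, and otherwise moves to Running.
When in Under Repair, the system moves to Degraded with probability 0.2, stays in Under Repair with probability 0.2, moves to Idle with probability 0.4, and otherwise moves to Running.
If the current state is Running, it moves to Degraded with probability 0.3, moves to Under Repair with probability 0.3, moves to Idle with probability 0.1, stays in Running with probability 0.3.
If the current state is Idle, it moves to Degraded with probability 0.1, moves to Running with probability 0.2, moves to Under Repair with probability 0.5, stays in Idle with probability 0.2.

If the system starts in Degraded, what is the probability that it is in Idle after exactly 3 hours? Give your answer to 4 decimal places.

0.2880

Propagate the distribution vector 3 hours from Degraded.
After 0 hours: (1.0000, 0.0000, 0.0000, 0.0000)
After 1 hour: (0.3000, 0.2000, 0.1000, 0.4000)
After 2 hours: (0.2000, 0.3300, 0.1800, 0.2900)
After 3 hours: (0.2090, 0.3050, 0.1980, 0.2880)
P(in Idle after 3 hours) = 0.2880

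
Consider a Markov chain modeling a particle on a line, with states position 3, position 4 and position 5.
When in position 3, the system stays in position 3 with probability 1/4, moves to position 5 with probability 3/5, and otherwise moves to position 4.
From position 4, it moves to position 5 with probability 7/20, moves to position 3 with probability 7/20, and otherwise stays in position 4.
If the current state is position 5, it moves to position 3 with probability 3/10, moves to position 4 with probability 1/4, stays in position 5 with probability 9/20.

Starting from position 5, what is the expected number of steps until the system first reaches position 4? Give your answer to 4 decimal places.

Let t(s) be the expected number of steps to first reach position 4 from state s, with t(position 4) = 0. Conditioning on the first step:
t(position 3) = 1 + 0.25·t(position 3) + 0.6·t(position 5)
t(position 5) = 1 + 0.3·t(position 3) + 0.45·t(position 5)
Solving: t(position 3) = 4.9462, t(position 5) = 4.5161.
Expected steps from position 5 to position 4: 4.5161.

4.5161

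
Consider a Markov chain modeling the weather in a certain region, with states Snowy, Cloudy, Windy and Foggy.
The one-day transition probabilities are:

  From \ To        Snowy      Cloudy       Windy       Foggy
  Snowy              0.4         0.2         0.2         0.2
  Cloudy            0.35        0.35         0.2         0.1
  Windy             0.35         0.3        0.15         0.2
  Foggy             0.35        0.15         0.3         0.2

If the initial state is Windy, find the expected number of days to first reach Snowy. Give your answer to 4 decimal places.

2.8571

Let t(s) be the expected number of days to first reach Snowy from state s, with t(Snowy) = 0. Conditioning on the first day:
t(Cloudy) = 1 + 0.35·t(Cloudy) + 0.2·t(Windy) + 0.1·t(Foggy)
t(Windy) = 1 + 0.3·t(Cloudy) + 0.15·t(Windy) + 0.2·t(Foggy)
t(Foggy) = 1 + 0.15·t(Cloudy) + 0.3·t(Windy) + 0.2·t(Foggy)
Solving: t(Cloudy) = 2.8571, t(Windy) = 2.8571, t(Foggy) = 2.8571.
Expected days from Windy to Snowy: 2.8571.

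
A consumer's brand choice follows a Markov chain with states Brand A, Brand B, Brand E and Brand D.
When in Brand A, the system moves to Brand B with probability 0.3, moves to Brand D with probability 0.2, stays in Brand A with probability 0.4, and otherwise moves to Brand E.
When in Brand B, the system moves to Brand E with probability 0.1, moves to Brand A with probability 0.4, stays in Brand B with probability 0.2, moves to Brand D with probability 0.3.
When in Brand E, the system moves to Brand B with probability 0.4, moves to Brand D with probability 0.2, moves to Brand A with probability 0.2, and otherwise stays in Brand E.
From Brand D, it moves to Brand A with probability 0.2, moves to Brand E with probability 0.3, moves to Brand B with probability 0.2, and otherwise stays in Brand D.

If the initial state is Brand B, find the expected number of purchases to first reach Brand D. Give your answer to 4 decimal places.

3.9823

Let t(s) be the expected number of purchases to first reach Brand D from state s, with t(Brand D) = 0. Conditioning on the first purchase:
t(Brand A) = 1 + 0.4·t(Brand A) + 0.3·t(Brand B) + 0.1·t(Brand E)
t(Brand B) = 1 + 0.4·t(Brand A) + 0.2·t(Brand B) + 0.1·t(Brand E)
t(Brand E) = 1 + 0.2·t(Brand A) + 0.4·t(Brand B) + 0.2·t(Brand E)
Solving: t(Brand A) = 4.3805, t(Brand B) = 3.9823, t(Brand E) = 4.3363.
Expected purchases from Brand B to Brand D: 3.9823.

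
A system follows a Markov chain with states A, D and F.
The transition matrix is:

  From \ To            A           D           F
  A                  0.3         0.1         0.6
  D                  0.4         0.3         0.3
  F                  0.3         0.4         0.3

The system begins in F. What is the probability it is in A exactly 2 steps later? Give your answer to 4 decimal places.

0.3400

Sum over the intermediate state after 1 step:
P = P(F→A)·P(A→A) + P(F→D)·P(D→A) + P(F→F)·P(F→A)
  = 0.3×0.3 + 0.4×0.4 + 0.3×0.3
  = 0.0900 + 0.1600 + 0.0900 = 0.3400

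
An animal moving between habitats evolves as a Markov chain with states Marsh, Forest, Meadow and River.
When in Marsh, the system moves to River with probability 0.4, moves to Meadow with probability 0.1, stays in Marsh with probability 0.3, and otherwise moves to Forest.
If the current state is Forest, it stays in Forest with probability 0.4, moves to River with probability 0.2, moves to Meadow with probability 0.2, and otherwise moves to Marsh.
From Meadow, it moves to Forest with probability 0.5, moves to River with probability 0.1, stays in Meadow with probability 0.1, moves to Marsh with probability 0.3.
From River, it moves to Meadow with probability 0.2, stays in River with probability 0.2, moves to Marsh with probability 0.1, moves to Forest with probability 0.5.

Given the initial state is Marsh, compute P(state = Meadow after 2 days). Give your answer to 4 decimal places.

Propagate the distribution vector 2 days from Marsh.
After 0 days: (1.0000, 0.0000, 0.0000, 0.0000)
After 1 day: (0.3000, 0.2000, 0.1000, 0.4000)
After 2 days: (0.2000, 0.3900, 0.1600, 0.2500)
P(in Meadow after 2 days) = 0.1600

0.1600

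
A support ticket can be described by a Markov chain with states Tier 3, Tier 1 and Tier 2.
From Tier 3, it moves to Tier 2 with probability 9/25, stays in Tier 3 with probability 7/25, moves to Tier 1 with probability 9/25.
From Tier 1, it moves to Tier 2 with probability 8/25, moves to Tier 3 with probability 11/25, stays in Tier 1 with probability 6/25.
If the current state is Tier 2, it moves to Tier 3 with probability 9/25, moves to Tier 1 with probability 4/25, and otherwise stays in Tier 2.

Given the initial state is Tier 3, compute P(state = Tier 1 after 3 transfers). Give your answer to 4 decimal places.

Propagate the distribution vector 3 transfers from Tier 3.
After 0 transfers: (1.0000, 0.0000, 0.0000)
After 1 transfer: (0.2800, 0.3600, 0.3600)
After 2 transfers: (0.3664, 0.2448, 0.3888)
After 3 transfers: (0.3503, 0.2529, 0.3969)
P(in Tier 1 after 3 transfers) = 0.2529

0.2529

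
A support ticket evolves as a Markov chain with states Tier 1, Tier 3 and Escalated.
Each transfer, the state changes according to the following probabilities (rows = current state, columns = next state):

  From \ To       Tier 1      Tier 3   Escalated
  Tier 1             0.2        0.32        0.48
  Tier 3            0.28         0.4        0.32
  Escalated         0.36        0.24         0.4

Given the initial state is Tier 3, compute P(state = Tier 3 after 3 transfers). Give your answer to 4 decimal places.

Propagate the distribution vector 3 transfers from Tier 3.
After 0 transfers: (0.0000, 1.0000, 0.0000)
After 1 transfer: (0.2800, 0.4000, 0.3200)
After 2 transfers: (0.2832, 0.3264, 0.3904)
After 3 transfers: (0.2886, 0.3149, 0.3965)
P(in Tier 3 after 3 transfers) = 0.3149

0.3149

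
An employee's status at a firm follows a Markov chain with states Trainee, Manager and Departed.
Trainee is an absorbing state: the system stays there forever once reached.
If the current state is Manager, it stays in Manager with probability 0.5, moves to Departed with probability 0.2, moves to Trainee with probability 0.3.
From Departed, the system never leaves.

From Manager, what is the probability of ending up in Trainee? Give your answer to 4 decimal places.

0.6000

Let h(s) be the probability of absorption at Trainee starting from transient state s. Then h(Trainee) = 1 and h(Departed) = 0. By first-step analysis:
h(Manager) = 0.3·1 + 0.5·h(Manager) + 0.2·0
Solving: h(Manager) = 0.6000.
Starting from Manager, the probability is 0.6000.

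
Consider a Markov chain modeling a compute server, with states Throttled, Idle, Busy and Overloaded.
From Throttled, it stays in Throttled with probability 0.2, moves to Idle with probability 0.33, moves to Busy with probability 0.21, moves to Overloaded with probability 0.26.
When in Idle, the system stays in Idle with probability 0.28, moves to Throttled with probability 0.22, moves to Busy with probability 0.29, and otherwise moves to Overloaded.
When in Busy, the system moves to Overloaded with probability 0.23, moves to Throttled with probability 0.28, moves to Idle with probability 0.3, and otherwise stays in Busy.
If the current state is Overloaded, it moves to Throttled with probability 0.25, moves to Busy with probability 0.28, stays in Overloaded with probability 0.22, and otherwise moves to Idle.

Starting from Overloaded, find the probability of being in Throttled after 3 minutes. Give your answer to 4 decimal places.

0.2365

Propagate the distribution vector 3 minutes from Overloaded.
After 0 minutes: (0.0000, 0.0000, 0.0000, 1.0000)
After 1 minute: (0.2500, 0.2500, 0.2800, 0.2200)
After 2 minutes: (0.2384, 0.2915, 0.2398, 0.2303)
After 3 minutes: (0.2365, 0.2898, 0.2446, 0.2290)
P(in Throttled after 3 minutes) = 0.2365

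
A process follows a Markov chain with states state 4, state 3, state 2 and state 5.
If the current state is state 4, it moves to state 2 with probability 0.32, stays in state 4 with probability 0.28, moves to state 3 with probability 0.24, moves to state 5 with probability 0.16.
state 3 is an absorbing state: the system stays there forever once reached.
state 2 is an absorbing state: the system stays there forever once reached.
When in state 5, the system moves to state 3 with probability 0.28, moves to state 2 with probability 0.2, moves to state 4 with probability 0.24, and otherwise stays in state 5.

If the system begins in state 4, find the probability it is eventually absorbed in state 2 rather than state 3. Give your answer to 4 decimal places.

Let h(s) be the probability of absorption at state 2 starting from transient state s. Then h(state 2) = 1 and h(state 3) = 0. By first-step analysis:
h(state 4) = 0.28·h(state 4) + 0.24·0 + 0.32·1 + 0.16·h(state 5)
h(state 5) = 0.24·h(state 4) + 0.28·0 + 0.2·1 + 0.28·h(state 5)
Solving: h(state 4) = 0.5467, h(state 5) = 0.4600.
Starting from state 4, the probability is 0.5467.

0.5467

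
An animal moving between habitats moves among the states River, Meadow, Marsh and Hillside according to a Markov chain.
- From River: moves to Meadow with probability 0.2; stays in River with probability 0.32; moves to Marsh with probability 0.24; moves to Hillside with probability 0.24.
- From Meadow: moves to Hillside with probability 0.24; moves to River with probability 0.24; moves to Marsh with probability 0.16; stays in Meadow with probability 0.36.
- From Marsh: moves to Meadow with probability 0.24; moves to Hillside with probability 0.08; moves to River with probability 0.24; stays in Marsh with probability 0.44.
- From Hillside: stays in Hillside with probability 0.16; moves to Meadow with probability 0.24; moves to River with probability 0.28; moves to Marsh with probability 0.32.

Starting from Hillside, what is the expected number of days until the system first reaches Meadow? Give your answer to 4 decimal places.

Let t(s) be the expected number of days to first reach Meadow from state s, with t(Meadow) = 0. Conditioning on the first day:
t(River) = 1 + 0.32·t(River) + 0.24·t(Marsh) + 0.24·t(Hillside)
t(Marsh) = 1 + 0.24·t(River) + 0.44·t(Marsh) + 0.08·t(Hillside)
t(Hillside) = 1 + 0.28·t(River) + 0.32·t(Marsh) + 0.16·t(Hillside)
Solving: t(River) = 4.5515, t(Marsh) = 4.3605, t(Hillside) = 4.3688.
Expected days from Hillside to Meadow: 4.3688.

4.3688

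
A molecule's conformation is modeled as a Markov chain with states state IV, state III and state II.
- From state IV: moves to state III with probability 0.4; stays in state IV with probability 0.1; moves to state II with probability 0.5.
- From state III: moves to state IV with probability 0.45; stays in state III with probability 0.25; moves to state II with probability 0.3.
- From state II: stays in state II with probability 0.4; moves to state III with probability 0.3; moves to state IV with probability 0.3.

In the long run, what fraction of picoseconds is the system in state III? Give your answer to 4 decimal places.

0.3133

Let the stationary distribution be π with π = πP and π_1 + π_2 + π_3 = 1.
π_1 = 0.1·π_1 + 0.45·π_2 + 0.3·π_3
π_2 = 0.4·π_1 + 0.25·π_2 + 0.3·π_3
Solving with the normalization constraint gives π = (0.2892, 0.3133, 0.3976).
So the stationary probability of state III is 0.3133.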